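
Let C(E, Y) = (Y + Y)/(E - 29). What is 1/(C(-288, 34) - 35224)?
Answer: -317/11166076 ≈ -2.8390e-5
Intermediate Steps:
C(E, Y) = 2*Y/(-29 + E) (C(E, Y) = (2*Y)/(-29 + E) = 2*Y/(-29 + E))
1/(C(-288, 34) - 35224) = 1/(2*34/(-29 - 288) - 35224) = 1/(2*34/(-317) - 35224) = 1/(2*34*(-1/317) - 35224) = 1/(-68/317 - 35224) = 1/(-11166076/317) = -317/11166076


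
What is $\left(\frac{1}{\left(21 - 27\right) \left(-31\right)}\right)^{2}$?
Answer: $\frac{1}{34596} \approx 2.8905 \cdot 10^{-5}$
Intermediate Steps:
$\left(\frac{1}{\left(21 - 27\right) \left(-31\right)}\right)^{2} = \left(\frac{1}{-6} \left(- \frac{1}{31}\right)\right)^{2} = \left(\left(- \frac{1}{6}\right) \left(- \frac{1}{31}\right)\right)^{2} = \left(\frac{1}{186}\right)^{2} = \frac{1}{34596}$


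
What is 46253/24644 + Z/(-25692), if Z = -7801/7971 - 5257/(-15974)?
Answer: 5403960031120039/2879238038942664 ≈ 1.8769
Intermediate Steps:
Z = -11815661/18189822 (Z = -7801*1/7971 - 5257*(-1/15974) = -7801/7971 + 751/2282 = -11815661/18189822 ≈ -0.64958)
46253/24644 + Z/(-25692) = 46253/24644 - 11815661/18189822/(-25692) = 46253*(1/24644) - 11815661/18189822*(-1/25692) = 46253/24644 + 11815661/467332906824 = 5403960031120039/2879238038942664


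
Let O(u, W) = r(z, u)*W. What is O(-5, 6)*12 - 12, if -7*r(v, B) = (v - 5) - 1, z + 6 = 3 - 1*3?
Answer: 780/7 ≈ 111.43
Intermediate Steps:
z = -6 (z = -6 + (3 - 1*3) = -6 + (3 - 3) = -6 + 0 = -6)
r(v, B) = 6/7 - v/7 (r(v, B) = -((v - 5) - 1)/7 = -((-5 + v) - 1)/7 = -(-6 + v)/7 = 6/7 - v/7)
O(u, W) = 12*W/7 (O(u, W) = (6/7 - ⅐*(-6))*W = (6/7 + 6/7)*W = 12*W/7)
O(-5, 6)*12 - 12 = ((12/7)*6)*12 - 12 = (72/7)*12 - 12 = 864/7 - 12 = 780/7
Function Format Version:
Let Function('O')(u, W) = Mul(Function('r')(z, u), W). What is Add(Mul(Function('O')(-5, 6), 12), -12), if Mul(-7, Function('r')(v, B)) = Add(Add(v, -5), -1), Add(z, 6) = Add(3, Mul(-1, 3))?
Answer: Rational(780, 7) ≈ 111.43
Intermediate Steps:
z = -6 (z = Add(-6, Add(3, Mul(-1, 3))) = Add(-6, Add(3, -3)) = Add(-6, 0) = -6)
Function('r')(v, B) = Add(Rational(6, 7), Mul(Rational(-1, 7), v)) (Function('r')(v, B) = Mul(Rational(-1, 7), Add(Add(v, -5), -1)) = Mul(Rational(-1, 7), Add(Add(-5, v), -1)) = Mul(Rational(-1, 7), Add(-6, v)) = Add(Rational(6, 7), Mul(Rational(-1, 7), v)))
Function('O')(u, W) = Mul(Rational(12, 7), W) (Function('O')(u, W) = Mul(Add(Rational(6, 7), Mul(Rational(-1, 7), -6)), W) = Mul(Add(Rational(6, 7), Rational(6, 7)), W) = Mul(Rational(12, 7), W))
Add(Mul(Function('O')(-5, 6), 12), -12) = Add(Mul(Mul(Rational(12, 7), 6), 12), -12) = Add(Mul(Rational(72, 7), 12), -12) = Add(Rational(864, 7), -12) = Rational(780, 7)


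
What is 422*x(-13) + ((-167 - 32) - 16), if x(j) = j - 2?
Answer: -6545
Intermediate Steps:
x(j) = -2 + j
422*x(-13) + ((-167 - 32) - 16) = 422*(-2 - 13) + ((-167 - 32) - 16) = 422*(-15) + (-199 - 16) = -6330 - 215 = -6545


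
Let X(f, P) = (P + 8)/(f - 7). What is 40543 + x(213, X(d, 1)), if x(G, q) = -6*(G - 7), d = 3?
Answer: 39307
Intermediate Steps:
X(f, P) = (8 + P)/(-7 + f)
x(G, q) = 42 - 6*G (x(G, q) = -6*(-7 + G) = 42 - 6*G)
40543 + x(213, X(d, 1)) = 40543 + (42 - 6*213) = 40543 + (42 - 1278) = 40543 - 1236 = 39307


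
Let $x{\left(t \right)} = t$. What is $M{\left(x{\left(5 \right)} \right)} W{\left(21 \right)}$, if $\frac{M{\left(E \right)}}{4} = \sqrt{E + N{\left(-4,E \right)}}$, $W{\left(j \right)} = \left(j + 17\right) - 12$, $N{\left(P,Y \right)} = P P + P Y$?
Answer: $104$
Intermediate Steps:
$N{\left(P,Y \right)} = P^{2} + P Y$
$W{\left(j \right)} = 5 + j$ ($W{\left(j \right)} = \left(17 + j\right) - 12 = 5 + j$)
$M{\left(E \right)} = 4 \sqrt{16 - 3 E}$ ($M{\left(E \right)} = 4 \sqrt{E - 4 \left(-4 + E\right)} = 4 \sqrt{E - \left(-16 + 4 E\right)} = 4 \sqrt{16 - 3 E}$)
$M{\left(x{\left(5 \right)} \right)} W{\left(21 \right)} = 4 \sqrt{16 - 15} \left(5 + 21\right) = 4 \sqrt{16 - 15} \cdot 26 = 4 \sqrt{1} \cdot 26 = 4 \cdot 1 \cdot 26 = 4 \cdot 26 = 104$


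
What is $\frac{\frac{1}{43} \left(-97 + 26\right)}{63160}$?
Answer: $- \frac{71}{2715880} \approx -2.6143 \cdot 10^{-5}$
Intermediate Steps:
$\frac{\frac{1}{43} \left(-97 + 26\right)}{63160} = \frac{1}{43} \left(-71\right) \frac{1}{63160} = \left(- \frac{71}{43}\right) \frac{1}{63160} = - \frac{71}{2715880}$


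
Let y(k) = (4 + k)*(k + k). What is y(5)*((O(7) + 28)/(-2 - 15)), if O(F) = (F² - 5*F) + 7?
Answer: -4410/17 ≈ -259.41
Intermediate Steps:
O(F) = 7 + F² - 5*F
y(k) = 2*k*(4 + k) (y(k) = (4 + k)*(2*k) = 2*k*(4 + k))
y(5)*((O(7) + 28)/(-2 - 15)) = (2*5*(4 + 5))*(((7 + 7² - 5*7) + 28)/(-2 - 15)) = (2*5*9)*(((7 + 49 - 35) + 28)/(-17)) = 90*((21 + 28)*(-1/17)) = 90*(49*(-1/17)) = 90*(-49/17) = -4410/17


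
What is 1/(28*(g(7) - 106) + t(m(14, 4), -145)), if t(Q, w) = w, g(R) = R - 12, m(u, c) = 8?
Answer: -1/3253 ≈ -0.00030741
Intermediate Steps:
g(R) = -12 + R
1/(28*(g(7) - 106) + t(m(14, 4), -145)) = 1/(28*((-12 + 7) - 106) - 145) = 1/(28*(-5 - 106) - 145) = 1/(28*(-111) - 145) = 1/(-3108 - 145) = 1/(-3253) = -1/3253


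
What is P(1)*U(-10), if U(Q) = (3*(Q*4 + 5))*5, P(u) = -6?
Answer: 3150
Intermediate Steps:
U(Q) = 75 + 60*Q (U(Q) = (3*(4*Q + 5))*5 = (3*(5 + 4*Q))*5 = (15 + 12*Q)*5 = 75 + 60*Q)
P(1)*U(-10) = -6*(75 + 60*(-10)) = -6*(75 - 600) = -6*(-525) = 3150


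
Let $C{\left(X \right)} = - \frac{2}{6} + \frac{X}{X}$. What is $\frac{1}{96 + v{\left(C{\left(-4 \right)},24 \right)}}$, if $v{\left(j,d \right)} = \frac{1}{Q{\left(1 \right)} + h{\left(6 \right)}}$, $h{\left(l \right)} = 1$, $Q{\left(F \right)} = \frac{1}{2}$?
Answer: $\frac{3}{290} \approx 0.010345$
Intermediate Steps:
$Q{\left(F \right)} = \frac{1}{2}$
$C{\left(X \right)} = \frac{2}{3}$ ($C{\left(X \right)} = \left(-2\right) \frac{1}{6} + 1 = - \frac{1}{3} + 1 = \frac{2}{3}$)
$v{\left(j,d \right)} = \frac{2}{3}$ ($v{\left(j,d \right)} = \frac{1}{\frac{1}{2} + 1} = \frac{1}{\frac{3}{2}} = \frac{2}{3}$)
$\frac{1}{96 + v{\left(C{\left(-4 \right)},24 \right)}} = \frac{1}{96 + \frac{2}{3}} = \frac{1}{\frac{290}{3}} = \frac{3}{290}$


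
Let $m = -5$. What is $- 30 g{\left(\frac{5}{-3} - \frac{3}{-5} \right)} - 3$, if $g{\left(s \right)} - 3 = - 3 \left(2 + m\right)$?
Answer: $-363$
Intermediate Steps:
$g{\left(s \right)} = 12$ ($g{\left(s \right)} = 3 - 3 \left(2 - 5\right) = 3 - -9 = 3 + 9 = 12$)
$- 30 g{\left(\frac{5}{-3} - \frac{3}{-5} \right)} - 3 = \left(-30\right) 12 - 3 = -360 - 3 = -363$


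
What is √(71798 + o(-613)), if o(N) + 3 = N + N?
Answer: 3*√7841 ≈ 265.65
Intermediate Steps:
o(N) = -3 + 2*N (o(N) = -3 + (N + N) = -3 + 2*N)
√(71798 + o(-613)) = √(71798 + (-3 + 2*(-613))) = √(71798 + (-3 - 1226)) = √(71798 - 1229) = √70569 = 3*√7841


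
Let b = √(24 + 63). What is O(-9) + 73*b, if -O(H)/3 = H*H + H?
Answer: -216 + 73*√87 ≈ 464.90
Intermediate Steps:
O(H) = -3*H - 3*H² (O(H) = -3*(H*H + H) = -3*(H² + H) = -3*(H + H²) = -3*H - 3*H²)
b = √87 ≈ 9.3274
O(-9) + 73*b = -3*(-9)*(1 - 9) + 73*√87 = -3*(-9)*(-8) + 73*√87 = -216 + 73*√87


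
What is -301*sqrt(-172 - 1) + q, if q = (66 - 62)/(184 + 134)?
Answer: 2/159 - 301*I*sqrt(173) ≈ 0.012579 - 3959.0*I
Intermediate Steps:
q = 2/159 (q = 4/318 = 4*(1/318) = 2/159 ≈ 0.012579)
-301*sqrt(-172 - 1) + q = -301*sqrt(-172 - 1) + 2/159 = -301*I*sqrt(173) + 2/159 = 2/159 - 301*I*sqrt(173)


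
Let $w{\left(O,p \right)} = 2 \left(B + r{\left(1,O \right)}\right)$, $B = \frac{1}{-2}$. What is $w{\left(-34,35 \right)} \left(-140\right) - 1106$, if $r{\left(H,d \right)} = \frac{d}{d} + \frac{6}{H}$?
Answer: $-2926$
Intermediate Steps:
$r{\left(H,d \right)} = 1 + \frac{6}{H}$
$B = - \frac{1}{2} \approx -0.5$
$w{\left(O,p \right)} = 13$ ($w{\left(O,p \right)} = 2 \left(- \frac{1}{2} + \frac{6 + 1}{1}\right) = 2 \left(- \frac{1}{2} + 1 \cdot 7\right) = 2 \left(- \frac{1}{2} + 7\right) = 2 \cdot \frac{13}{2} = 13$)
$w{\left(-34,35 \right)} \left(-140\right) - 1106 = 13 \left(-140\right) - 1106 = -1820 - 1106 = -2926$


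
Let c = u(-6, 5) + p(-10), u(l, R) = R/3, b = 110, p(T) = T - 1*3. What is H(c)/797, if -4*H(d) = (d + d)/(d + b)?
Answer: 17/235912 ≈ 7.2061e-5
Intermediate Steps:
p(T) = -3 + T (p(T) = T - 3 = -3 + T)
u(l, R) = R/3 (u(l, R) = R*(⅓) = R/3)
c = -34/3 (c = (⅓)*5 + (-3 - 10) = 5/3 - 13 = -34/3 ≈ -11.333)
H(d) = -d/(2*(110 + d)) (H(d) = -(d + d)/(4*(d + 110)) = -2*d/(4*(110 + d)) = -d/(2*(110 + d)))
H(c)/797 = -1*(-34/3)/(220 + 2*(-34/3))/797 = -1*(-34/3)/(220 - 68/3)*(1/797) = -1*(-34/3)/592/3*(1/797) = -1*(-34/3)*3/592*(1/797) = (17/296)*(1/797) = 17/235912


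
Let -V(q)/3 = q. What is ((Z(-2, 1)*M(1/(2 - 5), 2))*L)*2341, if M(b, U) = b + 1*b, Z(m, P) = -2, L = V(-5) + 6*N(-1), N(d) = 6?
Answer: 159188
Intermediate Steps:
V(q) = -3*q
L = 51 (L = -3*(-5) + 6*6 = 15 + 36 = 51)
M(b, U) = 2*b (M(b, U) = b + b = 2*b)
((Z(-2, 1)*M(1/(2 - 5), 2))*L)*2341 = (-4/(2 - 5)*51)*2341 = (-4/(-3)*51)*2341 = (-4*(-1)/3*51)*2341 = (-2*(-2/3)*51)*2341 = ((4/3)*51)*2341 = 68*2341 = 159188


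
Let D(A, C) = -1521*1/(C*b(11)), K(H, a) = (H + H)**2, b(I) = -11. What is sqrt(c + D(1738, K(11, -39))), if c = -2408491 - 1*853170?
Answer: I*sqrt(191015898073)/242 ≈ 1806.0*I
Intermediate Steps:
K(H, a) = 4*H**2 (K(H, a) = (2*H)**2 = 4*H**2)
c = -3261661 (c = -2408491 - 853170 = -3261661)
D(A, C) = 1521/(11*C) (D(A, C) = -1521*(-1/(11*C)) = -(-1521)/(11*C) = 1521/(11*C))
sqrt(c + D(1738, K(11, -39))) = sqrt(-3261661 + 1521/(11*((4*11**2)))) = sqrt(-3261661 + 1521/(11*((4*121)))) = sqrt(-3261661 + (1521/11)/484) = sqrt(-3261661 + (1521/11)*(1/484)) = sqrt(-3261661 + 1521/5324) = sqrt(-17365081643/5324) = I*sqrt(191015898073)/242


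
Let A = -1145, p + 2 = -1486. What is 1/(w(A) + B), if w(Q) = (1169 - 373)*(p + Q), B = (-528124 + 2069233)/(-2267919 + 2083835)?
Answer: -184084/385817306021 ≈ -4.7713e-7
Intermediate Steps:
p = -1488 (p = -2 - 1486 = -1488)
B = -1541109/184084 (B = 1541109/(-184084) = 1541109*(-1/184084) = -1541109/184084 ≈ -8.3718)
w(Q) = -1184448 + 796*Q (w(Q) = (1169 - 373)*(-1488 + Q) = 796*(-1488 + Q) = -1184448 + 796*Q)
1/(w(A) + B) = 1/((-1184448 + 796*(-1145)) - 1541109/184084) = 1/((-1184448 - 911420) - 1541109/184084) = 1/(-2095868 - 1541109/184084) = 1/(-385817306021/184084) = -184084/385817306021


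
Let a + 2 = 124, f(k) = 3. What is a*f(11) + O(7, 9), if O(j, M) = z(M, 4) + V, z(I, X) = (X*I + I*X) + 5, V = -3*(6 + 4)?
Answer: 413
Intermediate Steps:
a = 122 (a = -2 + 124 = 122)
V = -30 (V = -3*10 = -30)
z(I, X) = 5 + 2*I*X (z(I, X) = (I*X + I*X) + 5 = 2*I*X + 5 = 5 + 2*I*X)
O(j, M) = -25 + 8*M (O(j, M) = (5 + 2*M*4) - 30 = (5 + 8*M) - 30 = -25 + 8*M)
a*f(11) + O(7, 9) = 122*3 + (-25 + 8*9) = 366 + (-25 + 72) = 366 + 47 = 413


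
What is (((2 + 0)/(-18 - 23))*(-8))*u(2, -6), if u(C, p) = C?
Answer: 32/41 ≈ 0.78049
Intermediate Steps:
(((2 + 0)/(-18 - 23))*(-8))*u(2, -6) = (((2 + 0)/(-18 - 23))*(-8))*2 = ((2/(-41))*(-8))*2 = ((2*(-1/41))*(-8))*2 = -2/41*(-8)*2 = (16/41)*2 = 32/41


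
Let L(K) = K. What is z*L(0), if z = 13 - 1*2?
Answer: 0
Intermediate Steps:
z = 11 (z = 13 - 2 = 11)
z*L(0) = 11*0 = 0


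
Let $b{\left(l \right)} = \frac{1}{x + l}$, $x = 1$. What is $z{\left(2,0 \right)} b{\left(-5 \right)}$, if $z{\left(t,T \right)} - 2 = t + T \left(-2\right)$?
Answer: $-1$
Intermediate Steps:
$z{\left(t,T \right)} = 2 + t - 2 T$ ($z{\left(t,T \right)} = 2 + \left(t + T \left(-2\right)\right) = 2 - \left(- t + 2 T\right) = 2 + t - 2 T$)
$b{\left(l \right)} = \frac{1}{1 + l}$
$z{\left(2,0 \right)} b{\left(-5 \right)} = \frac{2 + 2 - 0}{1 - 5} = \frac{2 + 2 + 0}{-4} = 4 \left(- \frac{1}{4}\right) = -1$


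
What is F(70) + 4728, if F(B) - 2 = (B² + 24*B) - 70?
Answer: 11240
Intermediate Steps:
F(B) = -68 + B² + 24*B (F(B) = 2 + ((B² + 24*B) - 70) = 2 + (-70 + B² + 24*B) = -68 + B² + 24*B)
F(70) + 4728 = (-68 + 70² + 24*70) + 4728 = (-68 + 4900 + 1680) + 4728 = 6512 + 4728 = 11240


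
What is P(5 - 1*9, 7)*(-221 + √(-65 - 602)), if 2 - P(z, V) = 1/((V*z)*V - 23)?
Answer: -97019/219 + 439*I*√667/219 ≈ -443.01 + 51.771*I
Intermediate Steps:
P(z, V) = 2 - 1/(-23 + z*V²) (P(z, V) = 2 - 1/((V*z)*V - 23) = 2 - 1/(z*V² - 23) = 2 - 1/(-23 + z*V²))
P(5 - 1*9, 7)*(-221 + √(-65 - 602)) = ((-47 + 2*(5 - 1*9)*7²)/(-23 + (5 - 1*9)*7²))*(-221 + √(-65 - 602)) = ((-47 + 2*(5 - 9)*49)/(-23 + (5 - 9)*49))*(-221 + √(-667)) = ((-47 + 2*(-4)*49)/(-23 - 4*49))*(-221 + I*√667) = ((-47 - 392)/(-23 - 196))*(-221 + I*√667) = (-439/(-219))*(-221 + I*√667) = (-1/219*(-439))*(-221 + I*√667) = 439*(-221 + I*√667)/219 = -97019/219 + 439*I*√667/219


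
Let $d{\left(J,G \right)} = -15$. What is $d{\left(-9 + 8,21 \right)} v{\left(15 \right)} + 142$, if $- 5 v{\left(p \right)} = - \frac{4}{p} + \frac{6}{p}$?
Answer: $\frac{712}{5} \approx 142.4$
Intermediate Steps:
$v{\left(p \right)} = - \frac{2}{5 p}$ ($v{\left(p \right)} = - \frac{- \frac{4}{p} + \frac{6}{p}}{5} = - \frac{2 \frac{1}{p}}{5} = - \frac{2}{5 p}$)
$d{\left(-9 + 8,21 \right)} v{\left(15 \right)} + 142 = - 15 \left(- \frac{2}{5 \cdot 15}\right) + 142 = - 15 \left(\left(- \frac{2}{5}\right) \frac{1}{15}\right) + 142 = \left(-15\right) \left(- \frac{2}{75}\right) + 142 = \frac{2}{5} + 142 = \frac{712}{5}$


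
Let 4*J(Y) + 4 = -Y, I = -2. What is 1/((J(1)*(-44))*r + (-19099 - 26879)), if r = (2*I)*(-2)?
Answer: -1/45538 ≈ -2.1960e-5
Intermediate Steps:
r = 8 (r = (2*(-2))*(-2) = -4*(-2) = 8)
J(Y) = -1 - Y/4 (J(Y) = -1 + (-Y)/4 = -1 - Y/4)
1/((J(1)*(-44))*r + (-19099 - 26879)) = 1/(((-1 - 1/4*1)*(-44))*8 + (-19099 - 26879)) = 1/(((-1 - 1/4)*(-44))*8 - 45978) = 1/(-5/4*(-44)*8 - 45978) = 1/(55*8 - 45978) = 1/(440 - 45978) = 1/(-45538) = -1/45538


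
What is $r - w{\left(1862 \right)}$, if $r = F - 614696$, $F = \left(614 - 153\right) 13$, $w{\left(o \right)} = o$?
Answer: $-610565$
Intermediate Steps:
$F = 5993$ ($F = 461 \cdot 13 = 5993$)
$r = -608703$ ($r = 5993 - 614696 = -608703$)
$r - w{\left(1862 \right)} = -608703 - 1862 = -610565$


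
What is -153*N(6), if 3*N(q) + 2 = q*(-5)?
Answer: 1632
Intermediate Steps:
N(q) = -⅔ - 5*q/3 (N(q) = -⅔ + (q*(-5))/3 = -⅔ + (-5*q)/3 = -⅔ - 5*q/3)
-153*N(6) = -153*(-⅔ - 5/3*6) = -153*(-⅔ - 10) = -153*(-32/3) = 1632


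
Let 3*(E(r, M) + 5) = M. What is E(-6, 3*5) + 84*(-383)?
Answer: -32172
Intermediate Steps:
E(r, M) = -5 + M/3
E(-6, 3*5) + 84*(-383) = (-5 + (3*5)/3) + 84*(-383) = (-5 + (⅓)*15) - 32172 = (-5 + 5) - 32172 = 0 - 32172 = -32172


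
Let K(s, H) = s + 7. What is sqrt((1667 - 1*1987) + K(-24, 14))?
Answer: I*sqrt(337) ≈ 18.358*I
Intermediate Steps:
K(s, H) = 7 + s
sqrt((1667 - 1*1987) + K(-24, 14)) = sqrt((1667 - 1*1987) + (7 - 24)) = sqrt((1667 - 1987) - 17) = sqrt(-320 - 17) = sqrt(-337) = I*sqrt(337)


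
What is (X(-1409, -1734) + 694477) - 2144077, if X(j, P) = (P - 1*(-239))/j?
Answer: -2042484905/1409 ≈ -1.4496e+6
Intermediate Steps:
X(j, P) = (239 + P)/j (X(j, P) = (P + 239)/j = (239 + P)/j)
(X(-1409, -1734) + 694477) - 2144077 = ((239 - 1734)/(-1409) + 694477) - 2144077 = (-1/1409*(-1495) + 694477) - 2144077 = (1495/1409 + 694477) - 2144077 = 978519588/1409 - 2144077 = -2042484905/1409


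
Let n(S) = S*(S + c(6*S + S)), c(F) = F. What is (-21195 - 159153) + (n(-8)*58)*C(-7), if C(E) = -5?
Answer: -328828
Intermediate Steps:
n(S) = 8*S**2 (n(S) = S*(S + (6*S + S)) = S*(S + 7*S) = S*(8*S) = 8*S**2)
(-21195 - 159153) + (n(-8)*58)*C(-7) = (-21195 - 159153) + ((8*(-8)**2)*58)*(-5) = -180348 + ((8*64)*58)*(-5) = -180348 + (512*58)*(-5) = -180348 + 29696*(-5) = -180348 - 148480 = -328828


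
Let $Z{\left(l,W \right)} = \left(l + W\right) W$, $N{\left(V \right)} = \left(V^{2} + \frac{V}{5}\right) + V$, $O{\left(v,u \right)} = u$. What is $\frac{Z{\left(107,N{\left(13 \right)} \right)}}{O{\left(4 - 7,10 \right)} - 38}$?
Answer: $- \frac{672867}{350} \approx -1922.5$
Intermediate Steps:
$N{\left(V \right)} = V^{2} + \frac{6 V}{5}$ ($N{\left(V \right)} = \left(V^{2} + \frac{V}{5}\right) + V = V^{2} + \frac{6 V}{5}$)
$Z{\left(l,W \right)} = W \left(W + l\right)$ ($Z{\left(l,W \right)} = \left(W + l\right) W = W \left(W + l\right)$)
$\frac{Z{\left(107,N{\left(13 \right)} \right)}}{O{\left(4 - 7,10 \right)} - 38} = \frac{\frac{1}{5} \cdot 13 \left(6 + 5 \cdot 13\right) \left(\frac{1}{5} \cdot 13 \left(6 + 5 \cdot 13\right) + 107\right)}{10 - 38} = \frac{\frac{1}{5} \cdot 13 \left(6 + 65\right) \left(\frac{1}{5} \cdot 13 \left(6 + 65\right) + 107\right)}{-28} = \frac{1}{5} \cdot 13 \cdot 71 \left(\frac{1}{5} \cdot 13 \cdot 71 + 107\right) \left(- \frac{1}{28}\right) = \frac{923 \left(\frac{923}{5} + 107\right)}{5} \left(- \frac{1}{28}\right) = \frac{923}{5} \cdot \frac{1458}{5} \left(- \frac{1}{28}\right) = \frac{1345734}{25} \left(- \frac{1}{28}\right) = - \frac{672867}{350}$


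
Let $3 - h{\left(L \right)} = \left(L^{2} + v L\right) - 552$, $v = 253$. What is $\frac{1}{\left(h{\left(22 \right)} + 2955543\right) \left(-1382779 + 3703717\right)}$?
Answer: $\frac{1}{6846878505024} \approx 1.4605 \cdot 10^{-13}$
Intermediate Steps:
$h{\left(L \right)} = 555 - L^{2} - 253 L$ ($h{\left(L \right)} = 3 - \left(\left(L^{2} + 253 L\right) - 552\right) = 3 - \left(-552 + L^{2} + 253 L\right) = 555 - L^{2} - 253 L$)
$\frac{1}{\left(h{\left(22 \right)} + 2955543\right) \left(-1382779 + 3703717\right)} = \frac{1}{\left(\left(555 - 22^{2} - 5566\right) + 2955543\right) \left(-1382779 + 3703717\right)} = \frac{1}{\left(\left(555 - 484 - 5566\right) + 2955543\right) 2320938} = \frac{1}{\left(-5495 + 2955543\right) 2320938} = \frac{1}{2950048 \cdot 2320938} = \frac{1}{6846878505024}$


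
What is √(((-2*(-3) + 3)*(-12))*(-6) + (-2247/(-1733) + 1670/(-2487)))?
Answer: √12048762646863777/4309971 ≈ 25.468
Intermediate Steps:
√(((-2*(-3) + 3)*(-12))*(-6) + (-2247/(-1733) + 1670/(-2487))) = √(((6 + 3)*(-12))*(-6) + (-2247*(-1/1733) + 1670*(-1/2487))) = √((9*(-12))*(-6) + (2247/1733 - 1670/2487)) = √(-108*(-6) + 2694179/4309971) = √(648 + 2694179/4309971) = √(2795555387/4309971) = √12048762646863777/4309971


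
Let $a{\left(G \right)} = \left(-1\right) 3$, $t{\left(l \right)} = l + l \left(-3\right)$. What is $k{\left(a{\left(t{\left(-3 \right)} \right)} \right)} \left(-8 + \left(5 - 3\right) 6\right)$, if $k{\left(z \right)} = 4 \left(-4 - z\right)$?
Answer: $-16$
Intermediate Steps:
$t{\left(l \right)} = - 2 l$ ($t{\left(l \right)} = l - 3 l = - 2 l$)
$a{\left(G \right)} = -3$
$k{\left(z \right)} = -16 - 4 z$
$k{\left(a{\left(t{\left(-3 \right)} \right)} \right)} \left(-8 + \left(5 - 3\right) 6\right) = \left(-16 - -12\right) \left(-8 + \left(5 - 3\right) 6\right) = \left(-16 + 12\right) \left(-8 + 2 \cdot 6\right) = - 4 \left(-8 + 12\right) = \left(-4\right) 4 = -16$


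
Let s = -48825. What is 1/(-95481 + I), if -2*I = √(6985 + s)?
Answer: I/(-95481*I + 2*√2615) ≈ -1.0473e-5 + 1.1218e-8*I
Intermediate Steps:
I = -2*I*√2615 (I = -√(6985 - 48825)/2 = -2*I*√2615 ≈ -102.27*I)
1/(-95481 + I) = 1/(-95481 - 2*I*√2615)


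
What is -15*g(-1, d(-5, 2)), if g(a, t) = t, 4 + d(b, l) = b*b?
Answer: -315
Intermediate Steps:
d(b, l) = -4 + b² (d(b, l) = -4 + b*b = -4 + b²)
-15*g(-1, d(-5, 2)) = -15*(-4 + (-5)²) = -15*(-4 + 25) = -15*21 = -315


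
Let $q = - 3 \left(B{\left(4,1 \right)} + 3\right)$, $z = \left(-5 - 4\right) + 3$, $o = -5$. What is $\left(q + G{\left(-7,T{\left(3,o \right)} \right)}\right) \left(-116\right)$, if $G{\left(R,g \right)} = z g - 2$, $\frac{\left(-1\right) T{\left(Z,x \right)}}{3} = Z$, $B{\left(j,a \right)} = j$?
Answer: $-3596$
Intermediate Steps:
$T{\left(Z,x \right)} = - 3 Z$
$z = -6$ ($z = \left(-5 - 4\right) + 3 = -9 + 3 = -6$)
$G{\left(R,g \right)} = -2 - 6 g$ ($G{\left(R,g \right)} = - 6 g - 2 = -2 - 6 g$)
$q = -21$ ($q = - 3 \left(4 + 3\right) = \left(-3\right) 7 = -21$)
$\left(q + G{\left(-7,T{\left(3,o \right)} \right)}\right) \left(-116\right) = \left(-21 - \left(2 + 6 \left(\left(-3\right) 3\right)\right)\right) \left(-116\right) = \left(-21 - -52\right) \left(-116\right) = \left(-21 + \left(-2 + 54\right)\right) \left(-116\right) = \left(-21 + 52\right) \left(-116\right) = 31 \left(-116\right) = -3596$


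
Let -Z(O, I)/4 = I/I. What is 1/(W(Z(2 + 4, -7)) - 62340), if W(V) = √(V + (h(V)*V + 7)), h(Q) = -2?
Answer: -62340/3886275589 - √11/3886275589 ≈ -1.6042e-5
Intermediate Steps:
Z(O, I) = -4 (Z(O, I) = -4*I/I = -4*1 = -4)
W(V) = √(7 - V) (W(V) = √(V + (-2*V + 7)) = √(V + (7 - 2*V)) = √(7 - V))
1/(W(Z(2 + 4, -7)) - 62340) = 1/(√(7 - 1*(-4)) - 62340) = 1/(√(7 + 4) - 62340) = 1/(√11 - 62340) = 1/(-62340 + √11)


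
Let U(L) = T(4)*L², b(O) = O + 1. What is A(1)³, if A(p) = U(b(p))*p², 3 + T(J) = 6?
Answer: 1728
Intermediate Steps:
b(O) = 1 + O
T(J) = 3 (T(J) = -3 + 6 = 3)
U(L) = 3*L²
A(p) = 3*p²*(1 + p)² (A(p) = (3*(1 + p)²)*p² = 3*p²*(1 + p)²)
A(1)³ = (3*1²*(1 + 1)²)³ = (3*1*2²)³ = (3*1*4)³ = 12³ = 1728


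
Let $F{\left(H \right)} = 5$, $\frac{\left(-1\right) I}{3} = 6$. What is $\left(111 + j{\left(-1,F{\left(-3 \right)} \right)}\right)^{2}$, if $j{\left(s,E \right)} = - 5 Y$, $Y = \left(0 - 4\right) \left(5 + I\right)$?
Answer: $22201$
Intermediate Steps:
$I = -18$ ($I = \left(-3\right) 6 = -18$)
$Y = 52$ ($Y = \left(0 - 4\right) \left(5 - 18\right) = \left(-4\right) \left(-13\right) = 52$)
$j{\left(s,E \right)} = -260$ ($j{\left(s,E \right)} = \left(-5\right) 52 = -260$)
$\left(111 + j{\left(-1,F{\left(-3 \right)} \right)}\right)^{2} = \left(111 - 260\right)^{2} = \left(-149\right)^{2} = 22201$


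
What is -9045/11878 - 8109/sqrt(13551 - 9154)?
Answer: -9045/11878 - 8109*sqrt(4397)/4397 ≈ -123.05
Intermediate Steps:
-9045/11878 - 8109/sqrt(13551 - 9154) = -9045*1/11878 - 8109*sqrt(4397)/4397 = -9045/11878 - 8109*sqrt(4397)/4397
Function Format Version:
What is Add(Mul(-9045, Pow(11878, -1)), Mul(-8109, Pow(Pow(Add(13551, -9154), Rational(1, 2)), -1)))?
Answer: Add(Rational(-9045, 11878), Mul(Rational(-8109, 4397), Pow(4397, Rational(1, 2)))) ≈ -123.05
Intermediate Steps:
Add(Mul(-9045, Pow(11878, -1)), Mul(-8109, Pow(Pow(Add(13551, -9154), Rational(1, 2)), -1))) = Add(Mul(-9045, Rational(1, 11878)), Mul(-8109, Pow(Pow(4397, Rational(1, 2)), -1))) = Add(Rational(-9045, 11878), Mul(-8109, Mul(Rational(1, 4397), Pow(4397, Rational(1, 2))))) = Add(Rational(-9045, 11878), Mul(Rational(-8109, 4397), Pow(4397, Rational(1, 2))))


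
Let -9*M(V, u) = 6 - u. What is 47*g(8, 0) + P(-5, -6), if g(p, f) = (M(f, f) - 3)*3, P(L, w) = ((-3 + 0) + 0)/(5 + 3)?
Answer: -4139/8 ≈ -517.38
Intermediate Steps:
M(V, u) = -⅔ + u/9 (M(V, u) = -(6 - u)/9 = -⅔ + u/9)
P(L, w) = -3/8 (P(L, w) = (-3 + 0)/8 = -3*⅛ = -3/8)
g(p, f) = -11 + f/3 (g(p, f) = ((-⅔ + f/9) - 3)*3 = (-11/3 + f/9)*3 = -11 + f/3)
47*g(8, 0) + P(-5, -6) = 47*(-11 + (⅓)*0) - 3/8 = 47*(-11 + 0) - 3/8 = 47*(-11) - 3/8 = -517 - 3/8 = -4139/8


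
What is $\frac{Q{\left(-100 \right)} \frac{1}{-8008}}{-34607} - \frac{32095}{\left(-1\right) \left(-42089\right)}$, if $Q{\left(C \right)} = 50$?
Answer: $- \frac{4447288454435}{5832122388092} \approx -0.76255$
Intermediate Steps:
$\frac{Q{\left(-100 \right)} \frac{1}{-8008}}{-34607} - \frac{32095}{\left(-1\right) \left(-42089\right)} = \frac{50 \frac{1}{-8008}}{-34607} - \frac{32095}{\left(-1\right) \left(-42089\right)} = 50 \left(- \frac{1}{8008}\right) \left(- \frac{1}{34607}\right) - \frac{32095}{42089} = \left(- \frac{25}{4004}\right) \left(- \frac{1}{34607}\right) - \frac{32095}{42089} = \frac{25}{138566428} - \frac{32095}{42089} = - \frac{4447288454435}{5832122388092}$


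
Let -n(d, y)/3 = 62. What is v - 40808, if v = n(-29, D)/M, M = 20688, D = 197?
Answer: -140706015/3448 ≈ -40808.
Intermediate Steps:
n(d, y) = -186 (n(d, y) = -3*62 = -186)
v = -31/3448 (v = -186/20688 = -186*1/20688 = -31/3448 ≈ -0.0089907)
v - 40808 = -31/3448 - 40808 = -140706015/3448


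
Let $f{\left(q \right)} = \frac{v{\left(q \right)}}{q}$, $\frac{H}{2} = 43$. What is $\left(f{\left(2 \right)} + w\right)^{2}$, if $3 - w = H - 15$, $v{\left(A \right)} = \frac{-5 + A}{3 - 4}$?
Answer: $\frac{17689}{4} \approx 4422.3$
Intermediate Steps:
$H = 86$ ($H = 2 \cdot 43 = 86$)
$v{\left(A \right)} = 5 - A$ ($v{\left(A \right)} = \frac{-5 + A}{-1} = \left(-5 + A\right) \left(-1\right) = 5 - A$)
$w = -68$ ($w = 3 - \left(86 - 15\right) = 3 - 71 = -68$)
$f{\left(q \right)} = \frac{5 - q}{q}$
$\left(f{\left(2 \right)} + w\right)^{2} = \left(\frac{5 - 2}{2} - 68\right)^{2} = \left(\frac{1}{2} \cdot 3 - 68\right)^{2} = \left(\frac{3}{2} - 68\right)^{2} = \left(- \frac{133}{2}\right)^{2} = \frac{17689}{4}$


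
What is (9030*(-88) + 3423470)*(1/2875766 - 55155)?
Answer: -208483140422503535/1437883 ≈ -1.4499e+11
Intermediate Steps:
(9030*(-88) + 3423470)*(1/2875766 - 55155) = (-794640 + 3423470)*(1/2875766 - 55155) = 2628830*(-158612873729/2875766) = -208483140422503535/1437883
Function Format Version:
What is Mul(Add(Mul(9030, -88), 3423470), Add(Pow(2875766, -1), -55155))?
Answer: Rational(-208483140422503535, 1437883) ≈ -1.4499e+11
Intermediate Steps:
Mul(Add(Mul(9030, -88), 3423470), Add(Pow(2875766, -1), -55155)) = Mul(Add(-794640, 3423470), Add(Rational(1, 2875766), -55155)) = Mul(2628830, Rational(-158612873729, 2875766)) = Rational(-208483140422503535, 1437883)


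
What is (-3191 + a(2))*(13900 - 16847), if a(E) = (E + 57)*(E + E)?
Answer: 8708385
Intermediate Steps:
a(E) = 2*E*(57 + E) (a(E) = (57 + E)*(2*E) = 2*E*(57 + E))
(-3191 + a(2))*(13900 - 16847) = (-3191 + 2*2*(57 + 2))*(13900 - 16847) = (-3191 + 2*2*59)*(-2947) = (-3191 + 236)*(-2947) = -2955*(-2947) = 8708385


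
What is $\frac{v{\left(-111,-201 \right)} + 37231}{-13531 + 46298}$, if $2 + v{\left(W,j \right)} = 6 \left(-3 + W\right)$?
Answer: $\frac{36545}{32767} \approx 1.1153$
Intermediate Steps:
$v{\left(W,j \right)} = -20 + 6 W$ ($v{\left(W,j \right)} = -2 + 6 \left(-3 + W\right) = -2 + \left(-18 + 6 W\right) = -20 + 6 W$)
$\frac{v{\left(-111,-201 \right)} + 37231}{-13531 + 46298} = \frac{\left(-20 + 6 \left(-111\right)\right) + 37231}{-13531 + 46298} = \frac{\left(-20 - 666\right) + 37231}{32767} = \left(-686 + 37231\right) \frac{1}{32767} = 36545 \cdot \frac{1}{32767} = \frac{36545}{32767}$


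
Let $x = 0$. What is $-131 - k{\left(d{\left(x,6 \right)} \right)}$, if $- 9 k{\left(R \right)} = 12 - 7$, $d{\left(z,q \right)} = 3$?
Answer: $- \frac{1174}{9} \approx -130.44$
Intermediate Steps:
$k{\left(R \right)} = - \frac{5}{9}$ ($k{\left(R \right)} = - \frac{12 - 7}{9} = \left(- \frac{1}{9}\right) 5 = - \frac{5}{9}$)
$-131 - k{\left(d{\left(x,6 \right)} \right)} = -131 - - \frac{5}{9} = -131 + \frac{5}{9} = - \frac{1174}{9}$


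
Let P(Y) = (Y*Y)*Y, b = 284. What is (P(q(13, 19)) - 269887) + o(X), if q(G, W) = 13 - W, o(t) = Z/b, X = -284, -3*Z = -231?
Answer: -76709175/284 ≈ -2.7010e+5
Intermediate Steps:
Z = 77 (Z = -⅓*(-231) = 77)
o(t) = 77/284
P(Y) = Y³ (P(Y) = Y²*Y = Y³)
(P(q(13, 19)) - 269887) + o(X) = ((13 - 1*19)³ - 269887) + 77/284 = ((13 - 19)³ - 269887) + 77/284 = ((-6)³ - 269887) + 77/284 = (-216 - 269887) + 77/284 = -270103 + 77/284 = -76709175/284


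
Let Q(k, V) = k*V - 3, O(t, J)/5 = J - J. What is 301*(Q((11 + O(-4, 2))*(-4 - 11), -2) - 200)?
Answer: 38227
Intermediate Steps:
O(t, J) = 0 (O(t, J) = 5*(J - J) = 5*0 = 0)
Q(k, V) = -3 + V*k (Q(k, V) = V*k - 3 = -3 + V*k)
301*(Q((11 + O(-4, 2))*(-4 - 11), -2) - 200) = 301*((-3 - 2*(11 + 0)*(-4 - 11)) - 200) = 301*((-3 - 22*(-15)) - 200) = 301*((-3 - 2*(-165)) - 200) = 301*((-3 + 330) - 200) = 301*(327 - 200) = 301*127 = 38227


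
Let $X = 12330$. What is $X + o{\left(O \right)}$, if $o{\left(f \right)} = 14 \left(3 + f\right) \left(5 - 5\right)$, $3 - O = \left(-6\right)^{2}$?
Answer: $12330$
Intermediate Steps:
$O = -33$ ($O = 3 - \left(-6\right)^{2} = 3 - 36 = -33$)
$o{\left(f \right)} = 0$ ($o{\left(f \right)} = 14 \left(3 + f\right) 0 = 14 \cdot 0 = 0$)
$X + o{\left(O \right)} = 12330 + 0 = 12330$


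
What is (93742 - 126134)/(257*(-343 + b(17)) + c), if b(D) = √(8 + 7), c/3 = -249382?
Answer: 13544666212/349695840737 + 4162372*√15/349695840737 ≈ 0.038779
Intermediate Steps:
c = -748146 (c = 3*(-249382) = -748146)
b(D) = √15
(93742 - 126134)/(257*(-343 + b(17)) + c) = (93742 - 126134)/(257*(-343 + √15) - 748146) = -32392/((-88151 + 257*√15) - 748146) = -32392/(-836297 + 257*√15)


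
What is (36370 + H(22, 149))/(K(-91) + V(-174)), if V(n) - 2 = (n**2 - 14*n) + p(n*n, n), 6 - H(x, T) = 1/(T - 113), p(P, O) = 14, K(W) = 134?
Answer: 1309535/1183032 ≈ 1.1069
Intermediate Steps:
H(x, T) = 6 - 1/(-113 + T) (H(x, T) = 6 - 1/(T - 113) = 6 - 1/(-113 + T))
V(n) = 16 + n**2 - 14*n (V(n) = 2 + ((n**2 - 14*n) + 14) = 2 + (14 + n**2 - 14*n) = 16 + n**2 - 14*n)
(36370 + H(22, 149))/(K(-91) + V(-174)) = (36370 + (-679 + 6*149)/(-113 + 149))/(134 + (16 + (-174)**2 - 14*(-174))) = (36370 + (-679 + 894)/36)/(134 + (16 + 30276 + 2436)) = (36370 + (1/36)*215)/(134 + 32728) = (36370 + 215/36)/32862 = (1309535/36)*(1/32862) = 1309535/1183032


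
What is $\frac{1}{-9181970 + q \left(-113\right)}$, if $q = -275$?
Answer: $- \frac{1}{9150895} \approx -1.0928 \cdot 10^{-7}$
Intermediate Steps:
$\frac{1}{-9181970 + q \left(-113\right)} = \frac{1}{-9181970 - -31075} = \frac{1}{-9181970 + 31075} = \frac{1}{-9150895} = - \frac{1}{9150895}$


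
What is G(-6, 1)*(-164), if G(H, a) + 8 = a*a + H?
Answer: 2132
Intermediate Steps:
G(H, a) = -8 + H + a² (G(H, a) = -8 + (a*a + H) = -8 + (a² + H) = -8 + (H + a²) = -8 + H + a²)
G(-6, 1)*(-164) = (-8 - 6 + 1²)*(-164) = (-8 - 6 + 1)*(-164) = -13*(-164) = 2132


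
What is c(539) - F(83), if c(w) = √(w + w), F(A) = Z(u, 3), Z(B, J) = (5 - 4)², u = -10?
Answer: -1 + 7*√22 ≈ 31.833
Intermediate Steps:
Z(B, J) = 1 (Z(B, J) = 1² = 1)
F(A) = 1
c(w) = √2*√w (c(w) = √(2*w) = √2*√w)
c(539) - F(83) = √2*√539 - 1*1 = √2*(7*√11) - 1 = 7*√22 - 1 = -1 + 7*√22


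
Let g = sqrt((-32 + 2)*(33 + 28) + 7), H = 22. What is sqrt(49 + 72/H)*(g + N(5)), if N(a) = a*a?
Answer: 5*sqrt(253)*(25 + I*sqrt(1823))/11 ≈ 180.75 + 308.7*I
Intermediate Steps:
N(a) = a**2
g = I*sqrt(1823) (g = sqrt(-30*61 + 7) = sqrt(-1830 + 7) = sqrt(-1823) = I*sqrt(1823) ≈ 42.697*I)
sqrt(49 + 72/H)*(g + N(5)) = sqrt(49 + 72/22)*(I*sqrt(1823) + 5**2) = sqrt(49 + 72*(1/22))*(I*sqrt(1823) + 25) = sqrt(49 + 36/11)*(25 + I*sqrt(1823)) = sqrt(575/11)*(25 + I*sqrt(1823)) = (5*sqrt(253)/11)*(25 + I*sqrt(1823)) = 5*sqrt(253)*(25 + I*sqrt(1823))/11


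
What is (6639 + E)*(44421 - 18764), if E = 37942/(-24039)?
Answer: 4093753410203/24039 ≈ 1.7030e+8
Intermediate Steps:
E = -37942/24039 (E = 37942*(-1/24039) = -37942/24039 ≈ -1.5784)
(6639 + E)*(44421 - 18764) = (6639 - 37942/24039)*(44421 - 18764) = (159556979/24039)*25657 = 4093753410203/24039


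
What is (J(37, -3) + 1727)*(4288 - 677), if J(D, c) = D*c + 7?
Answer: 5860653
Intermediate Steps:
J(D, c) = 7 + D*c
(J(37, -3) + 1727)*(4288 - 677) = ((7 + 37*(-3)) + 1727)*(4288 - 677) = ((7 - 111) + 1727)*3611 = (-104 + 1727)*3611 = 1623*3611 = 5860653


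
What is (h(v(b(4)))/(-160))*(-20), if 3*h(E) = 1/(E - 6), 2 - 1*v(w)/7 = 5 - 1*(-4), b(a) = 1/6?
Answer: -1/1320 ≈ -0.00075758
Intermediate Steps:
b(a) = ⅙
v(w) = -49 (v(w) = 14 - 7*(5 - 1*(-4)) = 14 - 7*(5 + 4) = 14 - 7*9 = 14 - 63 = -49)
h(E) = 1/(3*(-6 + E)) (h(E) = 1/(3*(E - 6)) = 1/(3*(-6 + E)))
(h(v(b(4)))/(-160))*(-20) = ((1/(3*(-6 - 49)))/(-160))*(-20) = (((⅓)/(-55))*(-1/160))*(-20) = (((⅓)*(-1/55))*(-1/160))*(-20) = -1/165*(-1/160)*(-20) = (1/26400)*(-20) = -1/1320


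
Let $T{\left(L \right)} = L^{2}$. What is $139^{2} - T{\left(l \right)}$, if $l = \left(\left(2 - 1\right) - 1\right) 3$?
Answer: $19321$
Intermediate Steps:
$l = 0$ ($l = \left(1 - 1\right) 3 = 0 \cdot 3 = 0$)
$139^{2} - T{\left(l \right)} = 139^{2} - 0^{2} = 19321 - 0 = 19321 + 0 = 19321$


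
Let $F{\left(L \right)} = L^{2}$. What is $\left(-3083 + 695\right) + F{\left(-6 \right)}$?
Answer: $-2352$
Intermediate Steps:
$\left(-3083 + 695\right) + F{\left(-6 \right)} = \left(-3083 + 695\right) + \left(-6\right)^{2} = -2388 + 36 = -2352$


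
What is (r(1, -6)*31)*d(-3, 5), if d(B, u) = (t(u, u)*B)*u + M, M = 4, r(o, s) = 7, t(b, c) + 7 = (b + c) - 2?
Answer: -2387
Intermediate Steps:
t(b, c) = -9 + b + c (t(b, c) = -7 + ((b + c) - 2) = -7 + (-2 + b + c) = -9 + b + c)
d(B, u) = 4 + B*u*(-9 + 2*u) (d(B, u) = ((-9 + u + u)*B)*u + 4 = ((-9 + 2*u)*B)*u + 4 = (B*(-9 + 2*u))*u + 4 = B*u*(-9 + 2*u) + 4 = 4 + B*u*(-9 + 2*u))
(r(1, -6)*31)*d(-3, 5) = (7*31)*(4 - 3*5*(-9 + 2*5)) = 217*(4 - 3*5*(-9 + 10)) = 217*(4 - 3*5*1) = 217*(4 - 15) = 217*(-11) = -2387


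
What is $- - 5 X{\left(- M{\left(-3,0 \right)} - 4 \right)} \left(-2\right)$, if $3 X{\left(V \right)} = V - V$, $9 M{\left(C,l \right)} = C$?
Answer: $0$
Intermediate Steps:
$M{\left(C,l \right)} = \frac{C}{9}$
$X{\left(V \right)} = 0$ ($X{\left(V \right)} = \frac{V - V}{3} = \frac{1}{3} \cdot 0 = 0$)
$- - 5 X{\left(- M{\left(-3,0 \right)} - 4 \right)} \left(-2\right) = - \left(-5\right) 0 \left(-2\right) = - 0 \left(-2\right) = \left(-1\right) 0 = 0$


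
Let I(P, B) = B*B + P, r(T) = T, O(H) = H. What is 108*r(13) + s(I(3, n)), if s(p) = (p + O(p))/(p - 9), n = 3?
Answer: 1412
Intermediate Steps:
I(P, B) = P + B² (I(P, B) = B² + P = P + B²)
s(p) = 2*p/(-9 + p) (s(p) = (p + p)/(p - 9) = (2*p)/(-9 + p) = 2*p/(-9 + p))
108*r(13) + s(I(3, n)) = 108*13 + 2*(3 + 3²)/(-9 + (3 + 3²)) = 1404 + 2*(3 + 9)/(-9 + (3 + 9)) = 1404 + 2*12/(-9 + 12) = 1404 + 2*12/3 = 1404 + 2*12*(⅓) = 1404 + 8 = 1412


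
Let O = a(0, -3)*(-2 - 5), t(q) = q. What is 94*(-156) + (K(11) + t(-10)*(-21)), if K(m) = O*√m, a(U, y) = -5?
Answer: -14454 + 35*√11 ≈ -14338.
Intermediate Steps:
O = 35 (O = -5*(-2 - 5) = -5*(-7) = 35)
K(m) = 35*√m
94*(-156) + (K(11) + t(-10)*(-21)) = 94*(-156) + (35*√11 - 10*(-21)) = -14664 + (35*√11 + 210) = -14664 + (210 + 35*√11) = -14454 + 35*√11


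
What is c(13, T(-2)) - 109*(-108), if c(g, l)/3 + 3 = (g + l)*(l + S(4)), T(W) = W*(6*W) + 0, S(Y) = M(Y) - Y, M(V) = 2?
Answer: 14205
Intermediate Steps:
S(Y) = 2 - Y
T(W) = 6*W**2 (T(W) = 6*W**2 + 0 = 6*W**2)
c(g, l) = -9 + 3*(-2 + l)*(g + l) (c(g, l) = -9 + 3*((g + l)*(l + (2 - 1*4))) = -9 + 3*((g + l)*(l + (2 - 4))) = -9 + 3*((g + l)*(l - 2)) = -9 + 3*((g + l)*(-2 + l)) = -9 + 3*((-2 + l)*(g + l)) = -9 + 3*(-2 + l)*(g + l))
c(13, T(-2)) - 109*(-108) = (-9 - 6*13 - 36*(-2)**2 + 3*(6*(-2)**2)**2 + 3*13*(6*(-2)**2)) - 109*(-108) = (-9 - 78 - 36*4 + 3*(6*4)**2 + 3*13*(6*4)) + 11772 = (-9 - 78 - 6*24 + 3*24**2 + 3*13*24) + 11772 = (-9 - 78 - 144 + 3*576 + 936) + 11772 = (-9 - 78 - 144 + 1728 + 936) + 11772 = 2433 + 11772 = 14205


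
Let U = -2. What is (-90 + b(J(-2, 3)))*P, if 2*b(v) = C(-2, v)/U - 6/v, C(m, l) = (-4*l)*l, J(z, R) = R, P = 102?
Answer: -8364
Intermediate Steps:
C(m, l) = -4*l²
b(v) = v² - 3/v (b(v) = (-4*v²/(-2) - 6/v)/2 = (-4*v²*(-½) - 6/v)/2 = (2*v² - 6/v)/2 = (-6/v + 2*v²)/2 = v² - 3/v)
(-90 + b(J(-2, 3)))*P = (-90 + (-3 + 3³)/3)*102 = (-90 + (-3 + 27)/3)*102 = (-90 + (⅓)*24)*102 = (-90 + 8)*102 = -82*102 = -8364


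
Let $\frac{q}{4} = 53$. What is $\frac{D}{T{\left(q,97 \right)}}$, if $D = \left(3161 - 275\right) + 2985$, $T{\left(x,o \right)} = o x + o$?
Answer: $\frac{1957}{6887} \approx 0.28416$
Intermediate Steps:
$q = 212$ ($q = 4 \cdot 53 = 212$)
$T{\left(x,o \right)} = o + o x$
$D = 5871$ ($D = 2886 + 2985 = 5871$)
$\frac{D}{T{\left(q,97 \right)}} = \frac{5871}{97 \left(1 + 212\right)} = \frac{5871}{97 \cdot 213} = \frac{5871}{20661} = 5871 \cdot \frac{1}{20661} = \frac{1957}{6887}$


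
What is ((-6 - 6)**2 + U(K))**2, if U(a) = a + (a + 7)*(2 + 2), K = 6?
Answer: 40804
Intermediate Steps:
U(a) = 28 + 5*a (U(a) = a + (7 + a)*4 = a + (28 + 4*a) = 28 + 5*a)
((-6 - 6)**2 + U(K))**2 = ((-6 - 6)**2 + (28 + 5*6))**2 = ((-12)**2 + (28 + 30))**2 = (144 + 58)**2 = 202**2 = 40804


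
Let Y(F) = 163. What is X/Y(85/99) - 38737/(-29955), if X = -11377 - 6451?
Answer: -527723609/4882665 ≈ -108.08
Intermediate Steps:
X = -17828
X/Y(85/99) - 38737/(-29955) = -17828/163 - 38737/(-29955) = -17828*1/163 - 38737*(-1/29955) = -17828/163 + 38737/29955 = -527723609/4882665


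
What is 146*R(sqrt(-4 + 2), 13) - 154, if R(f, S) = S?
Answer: 1744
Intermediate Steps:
146*R(sqrt(-4 + 2), 13) - 154 = 146*13 - 154 = 1898 - 154 = 1744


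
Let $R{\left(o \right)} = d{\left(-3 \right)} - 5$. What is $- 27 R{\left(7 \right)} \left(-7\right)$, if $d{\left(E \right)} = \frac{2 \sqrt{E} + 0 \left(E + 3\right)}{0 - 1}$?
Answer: $-945 - 378 i \sqrt{3} \approx -945.0 - 654.71 i$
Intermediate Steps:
$d{\left(E \right)} = - 2 \sqrt{E}$ ($d{\left(E \right)} = \frac{2 \sqrt{E} + 0 \left(3 + E\right)}{-1} = \left(2 \sqrt{E} + 0\right) \left(-1\right) = 2 \sqrt{E} \left(-1\right) = - 2 \sqrt{E}$)
$R{\left(o \right)} = -5 - 2 i \sqrt{3}$ ($R{\left(o \right)} = - 2 \sqrt{-3} - 5 = - 2 i \sqrt{3} - 5 = -5 - 2 i \sqrt{3}$)
$- 27 R{\left(7 \right)} \left(-7\right) = - 27 \left(-5 - 2 i \sqrt{3}\right) \left(-7\right) = \left(135 + 54 i \sqrt{3}\right) \left(-7\right) = -945 - 378 i \sqrt{3}$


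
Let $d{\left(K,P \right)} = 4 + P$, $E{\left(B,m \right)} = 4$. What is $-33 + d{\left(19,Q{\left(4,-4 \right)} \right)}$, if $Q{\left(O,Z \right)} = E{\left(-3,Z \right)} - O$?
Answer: $-29$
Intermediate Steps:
$Q{\left(O,Z \right)} = 4 - O$
$-33 + d{\left(19,Q{\left(4,-4 \right)} \right)} = -33 + \left(4 + \left(4 - 4\right)\right) = -33 + \left(4 + 0\right) = -33 + 4 = -29$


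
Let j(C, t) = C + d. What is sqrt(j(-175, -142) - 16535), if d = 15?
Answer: 3*I*sqrt(1855) ≈ 129.21*I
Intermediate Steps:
j(C, t) = 15 + C (j(C, t) = C + 15 = 15 + C)
sqrt(j(-175, -142) - 16535) = sqrt((15 - 175) - 16535) = sqrt(-160 - 16535) = sqrt(-16695) = 3*I*sqrt(1855)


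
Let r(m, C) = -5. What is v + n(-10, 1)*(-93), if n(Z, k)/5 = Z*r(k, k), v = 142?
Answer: -23108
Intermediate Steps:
n(Z, k) = -25*Z (n(Z, k) = 5*(Z*(-5)) = 5*(-5*Z) = -25*Z)
v + n(-10, 1)*(-93) = 142 - 25*(-10)*(-93) = 142 + 250*(-93) = 142 - 23250 = -23108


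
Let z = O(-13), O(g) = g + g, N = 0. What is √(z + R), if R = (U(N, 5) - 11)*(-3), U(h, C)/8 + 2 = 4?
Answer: I*√41 ≈ 6.4031*I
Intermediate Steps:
O(g) = 2*g
U(h, C) = 16 (U(h, C) = -16 + 8*4 = -16 + 32 = 16)
R = -15 (R = (16 - 11)*(-3) = 5*(-3) = -15)
z = -26 (z = 2*(-13) = -26)
√(z + R) = √(-26 - 15) = √(-41) = I*√41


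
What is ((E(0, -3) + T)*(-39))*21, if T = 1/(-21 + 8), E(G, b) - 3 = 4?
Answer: -5670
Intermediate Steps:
E(G, b) = 7 (E(G, b) = 3 + 4 = 7)
T = -1/13 (T = 1/(-13) = -1/13 ≈ -0.076923)
((E(0, -3) + T)*(-39))*21 = ((7 - 1/13)*(-39))*21 = ((90/13)*(-39))*21 = -270*21 = -5670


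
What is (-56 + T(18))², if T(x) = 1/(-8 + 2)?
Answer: 113569/36 ≈ 3154.7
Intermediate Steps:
T(x) = -⅙ (T(x) = 1/(-6) = -⅙)
(-56 + T(18))² = (-56 - ⅙)² = (-337/6)² = 113569/36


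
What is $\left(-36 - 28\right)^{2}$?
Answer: $4096$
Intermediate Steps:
$\left(-36 - 28\right)^{2} = \left(-64\right)^{2} = 4096$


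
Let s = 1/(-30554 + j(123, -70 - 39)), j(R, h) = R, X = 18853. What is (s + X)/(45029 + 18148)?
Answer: 573715642/1922539287 ≈ 0.29842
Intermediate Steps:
s = -1/30431 (s = 1/(-30554 + 123) = 1/(-30431) = -1/30431 ≈ -3.2861e-5)
(s + X)/(45029 + 18148) = (-1/30431 + 18853)/(45029 + 18148) = (573715642/30431)/63177 = (573715642/30431)*(1/63177) = 573715642/1922539287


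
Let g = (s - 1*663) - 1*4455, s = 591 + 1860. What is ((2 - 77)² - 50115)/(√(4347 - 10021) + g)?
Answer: 118654830/7118563 + 44490*I*√5674/7118563 ≈ 16.668 + 0.47078*I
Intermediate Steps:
s = 2451
g = -2667 (g = (2451 - 1*663) - 1*4455 = (2451 - 663) - 4455 = 1788 - 4455 = -2667)
((2 - 77)² - 50115)/(√(4347 - 10021) + g) = ((2 - 77)² - 50115)/(√(4347 - 10021) - 2667) = ((-75)² - 50115)/(√(-5674) - 2667) = (5625 - 50115)/(I*√5674 - 2667) = -44490/(-2667 + I*√5674)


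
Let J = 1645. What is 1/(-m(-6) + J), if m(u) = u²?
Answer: 1/1609 ≈ 0.00062150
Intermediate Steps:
1/(-m(-6) + J) = 1/(-1*(-6)² + 1645) = 1/(-1*36 + 1645) = 1/(-36 + 1645) = 1/1609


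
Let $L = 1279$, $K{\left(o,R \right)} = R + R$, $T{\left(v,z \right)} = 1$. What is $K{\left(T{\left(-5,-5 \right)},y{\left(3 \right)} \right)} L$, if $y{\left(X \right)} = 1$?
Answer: $2558$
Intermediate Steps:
$K{\left(o,R \right)} = 2 R$
$K{\left(T{\left(-5,-5 \right)},y{\left(3 \right)} \right)} L = 2 \cdot 1 \cdot 1279 = 2 \cdot 1279 = 2558$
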